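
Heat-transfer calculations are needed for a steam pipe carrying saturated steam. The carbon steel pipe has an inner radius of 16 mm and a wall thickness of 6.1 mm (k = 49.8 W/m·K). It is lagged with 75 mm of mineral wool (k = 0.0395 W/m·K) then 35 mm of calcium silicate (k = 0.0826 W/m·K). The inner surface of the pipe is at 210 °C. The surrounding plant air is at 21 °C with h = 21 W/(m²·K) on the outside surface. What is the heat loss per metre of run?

q′ ≈ 28.6 W/m

Radial resistances (cylindrical: R_cond = ln(r_o/r_i)/(2πkL), R_conv = 1/(h·2πrL)):
R_carbon steel pipe wall = ln(22.1/16)/(2π×49.8×1) = 0.001032 K/W
R_mineral wool = ln(97.1/22.1)/(2π×0.0395×1) = 5.964 K/W
R_calcium silicate = ln(132.1/97.1)/(2π×0.0826×1) = 0.5931 K/W
R_outer film = 1/(h_o·2πr_oL) = 1/(21×2π×0.1321×1) = 0.05737 K/W
R_total = 6.615 K/W
Q = ΔT/R_total = 189/6.615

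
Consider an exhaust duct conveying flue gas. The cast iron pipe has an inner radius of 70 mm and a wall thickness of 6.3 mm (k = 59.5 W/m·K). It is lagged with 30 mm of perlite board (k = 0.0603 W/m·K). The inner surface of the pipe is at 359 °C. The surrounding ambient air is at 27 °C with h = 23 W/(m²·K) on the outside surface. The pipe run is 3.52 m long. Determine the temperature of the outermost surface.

T ≈ 50 °C

For a radial system each layer contributes R = ln(r_out/r_in)/(2πkL); films add R = 1/(hA).
R_cast iron pipe wall = ln(76.3/70)/(2π×59.5×3.52) = 6.549×10^-5 K/W
R_perlite board = ln(106.3/76.3)/(2π×0.0603×3.52) = 0.2486 K/W
R_outer film = 1/(h_o·2πr_oL) = 1/(23×2π×0.1063×3.52) = 0.01849 K/W
R_total = 0.2672 K/W
Q = ΔT/R_total = 332/0.2672
Q = 1240 W
T_interface = T_inner − Q·ΣR(inner→interface) = 359 − 1240×0.2487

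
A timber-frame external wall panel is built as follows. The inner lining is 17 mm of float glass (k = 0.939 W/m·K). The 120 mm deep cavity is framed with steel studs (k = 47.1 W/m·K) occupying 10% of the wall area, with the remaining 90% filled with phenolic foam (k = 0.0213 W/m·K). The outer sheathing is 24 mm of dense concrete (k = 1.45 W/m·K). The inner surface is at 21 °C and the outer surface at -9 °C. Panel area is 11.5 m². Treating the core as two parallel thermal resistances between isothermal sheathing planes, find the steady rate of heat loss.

Sheathing layers in series; stud and cavity paths in parallel between them.
R_inner = 0.017/(0.939×11.5) = 0.001574 K/W
R_stud  = 0.12/(47.1×0.1×11.5) = 0.002215 K/W
R_cav   = 0.12/(0.0213×0.9×11.5) = 0.5443 K/W
1/R_core = 1/R_stud + 1/R_cav → R_core = 0.002206 K/W
R_outer = 0.024/(1.45×11.5) = 0.001439 K/W
R_total = 0.00522 K/W
Q = ΔT/R_total = 30/0.00522

Q ≈ 5750 W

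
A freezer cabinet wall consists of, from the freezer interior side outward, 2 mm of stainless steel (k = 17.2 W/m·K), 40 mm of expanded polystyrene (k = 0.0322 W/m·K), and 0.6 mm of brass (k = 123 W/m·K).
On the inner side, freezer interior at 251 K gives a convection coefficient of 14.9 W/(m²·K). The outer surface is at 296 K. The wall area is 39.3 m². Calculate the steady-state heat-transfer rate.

Treating each layer as a thermal resistance in series:
R_inner film = 1/(h_i·A) = 1/(14.9×39.3) = 0.001708 K/W
R_stainless steel = L/(kA) = 0.002/(17.2×39.3) = 2.959×10^-6 K/W
R_expanded polystyrene = L/(kA) = 0.04/(0.0322×39.3) = 0.03161 K/W
R_brass = L/(kA) = 0.0006/(123×39.3) = 1.241×10^-7 K/W
R_total = 0.03332 K/W
Q = ΔT / R_total = 45 / 0.03332

Q ≈ 1350 W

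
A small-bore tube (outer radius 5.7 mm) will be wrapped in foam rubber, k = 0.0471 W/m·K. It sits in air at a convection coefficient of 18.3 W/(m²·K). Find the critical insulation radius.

r_cr ≈ 2.57 mm

For a cylinder r_cr = k/h = 0.0471/18.3
r_cr = 2.57 mm; since the bare radius (5.7 mm) is above r_cr, any added insulation will reduce heat loss.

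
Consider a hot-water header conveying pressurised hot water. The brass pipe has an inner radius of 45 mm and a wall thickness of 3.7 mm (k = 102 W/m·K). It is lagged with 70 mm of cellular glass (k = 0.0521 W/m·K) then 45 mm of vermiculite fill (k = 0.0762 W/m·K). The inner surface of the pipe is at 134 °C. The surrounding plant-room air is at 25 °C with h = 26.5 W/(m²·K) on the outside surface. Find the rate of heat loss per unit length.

Cylindrical conduction, so R = ln(r₂/r₁)/(2πkL) per layer, in series:
R_brass pipe wall = ln(48.7/45)/(2π×102×1) = 1.233×10^-4 K/W
R_cellular glass = ln(118.7/48.7)/(2π×0.0521×1) = 2.722 K/W
R_vermiculite fill = ln(163.7/118.7)/(2π×0.0762×1) = 0.6714 K/W
R_outer film = 1/(h_o·2πr_oL) = 1/(26.5×2π×0.1637×1) = 0.03669 K/W
R_total = 3.43 K/W
Q = ΔT/R_total = 109/3.43

q′ ≈ 31.8 W/m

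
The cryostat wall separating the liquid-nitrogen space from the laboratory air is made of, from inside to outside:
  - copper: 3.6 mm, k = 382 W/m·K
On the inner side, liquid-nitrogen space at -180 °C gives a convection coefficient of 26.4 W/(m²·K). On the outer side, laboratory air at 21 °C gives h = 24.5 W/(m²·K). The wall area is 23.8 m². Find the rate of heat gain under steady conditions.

Treating each layer as a thermal resistance in series:
R_inner film = 1/(h_i·A) = 1/(26.4×23.8) = 0.001592 K/W
R_copper = L/(kA) = 0.0036/(382×23.8) = 3.96×10^-7 K/W
R_outer film = 1/(h_o·A) = 1/(24.5×23.8) = 0.001715 K/W
R_total = 0.003307 K/W
Q = ΔT / R_total = 201 / 0.003307

Q ≈ 60800 W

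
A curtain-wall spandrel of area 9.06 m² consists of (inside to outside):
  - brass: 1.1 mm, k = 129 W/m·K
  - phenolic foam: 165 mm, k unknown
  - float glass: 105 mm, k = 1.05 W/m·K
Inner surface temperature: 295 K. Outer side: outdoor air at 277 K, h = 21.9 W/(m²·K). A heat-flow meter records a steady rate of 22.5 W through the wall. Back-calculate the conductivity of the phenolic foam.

k ≈ 0.0232 W/(m·K)

Series thermal resistances:
R_brass = L/(kA) = 0.0011/(129×9.06) = 9.412×10^-7 K/W
R_float glass = L/(kA) = 0.105/(1.05×9.06) = 0.01104 K/W
R_outer film = 1/(h_o·A) = 1/(21.9×9.06) = 0.00504 K/W
Sum of known resistances R_other = 0.01608 K/W
Total R = ΔT/Q = 18/22.5 = 0.8 K/W
R_phenolic foam = R_total − R_other = 0.7839 K/W
k = L/(R·A) = 0.165/(0.7839×9.06)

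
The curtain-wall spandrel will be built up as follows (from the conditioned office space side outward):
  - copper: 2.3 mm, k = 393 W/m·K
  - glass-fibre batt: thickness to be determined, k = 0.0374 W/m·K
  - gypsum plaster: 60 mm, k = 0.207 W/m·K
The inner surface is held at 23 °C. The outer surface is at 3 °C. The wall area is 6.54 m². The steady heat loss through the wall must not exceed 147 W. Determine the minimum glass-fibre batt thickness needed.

Treating each layer as a thermal resistance in series:
R_copper = L/(kA) = 0.0023/(393×6.54) = 8.949×10^-7 K/W
R_gypsum plaster = L/(kA) = 0.06/(0.207×6.54) = 0.04432 K/W
Sum of the known resistances R_other = 0.04432 K/W
Required total resistance R_tot = ΔT/Q_allow = 20/147 = 0.1361 K/W
R_glass-fibre batt = R_tot − R_other = 0.09173 K/W
L = R·k·A = 0.09173×0.0374×6.54

L ≈ 22.4 mm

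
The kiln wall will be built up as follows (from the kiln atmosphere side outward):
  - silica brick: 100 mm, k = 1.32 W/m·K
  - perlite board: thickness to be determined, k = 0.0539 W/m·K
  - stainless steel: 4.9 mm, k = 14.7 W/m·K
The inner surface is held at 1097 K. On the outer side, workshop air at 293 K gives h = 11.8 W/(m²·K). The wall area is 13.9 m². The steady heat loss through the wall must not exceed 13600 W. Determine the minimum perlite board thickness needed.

L ≈ 35.6 mm

Model the wall as resistances in series:
R_silica brick = L/(kA) = 0.1/(1.32×13.9) = 0.00545 K/W
R_stainless steel = L/(kA) = 0.0049/(14.7×13.9) = 2.398×10^-5 K/W
R_outer film = 1/(h_o·A) = 1/(11.8×13.9) = 0.006097 K/W
Sum of the known resistances R_other = 0.01157 K/W
Required total resistance R_tot = ΔT/Q_allow = 804/13600 = 0.05912 K/W
R_perlite board = R_tot − R_other = 0.04755 K/W
L = R·k·A = 0.04755×0.0539×13.9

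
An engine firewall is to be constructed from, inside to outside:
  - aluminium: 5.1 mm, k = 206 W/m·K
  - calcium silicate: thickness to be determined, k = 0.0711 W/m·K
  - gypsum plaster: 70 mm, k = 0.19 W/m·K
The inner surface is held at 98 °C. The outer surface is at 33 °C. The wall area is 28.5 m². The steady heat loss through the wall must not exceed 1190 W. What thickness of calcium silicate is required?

Series thermal resistances:
R_aluminium = L/(kA) = 0.0051/(206×28.5) = 8.687×10^-7 K/W
R_gypsum plaster = L/(kA) = 0.07/(0.19×28.5) = 0.01293 K/W
Sum of the known resistances R_other = 0.01293 K/W
Required total resistance R_tot = ΔT/Q_allow = 65/1190 = 0.05462 K/W
R_calcium silicate = R_tot − R_other = 0.04169 K/W
L = R·k·A = 0.04169×0.0711×28.5

L ≈ 84.5 mm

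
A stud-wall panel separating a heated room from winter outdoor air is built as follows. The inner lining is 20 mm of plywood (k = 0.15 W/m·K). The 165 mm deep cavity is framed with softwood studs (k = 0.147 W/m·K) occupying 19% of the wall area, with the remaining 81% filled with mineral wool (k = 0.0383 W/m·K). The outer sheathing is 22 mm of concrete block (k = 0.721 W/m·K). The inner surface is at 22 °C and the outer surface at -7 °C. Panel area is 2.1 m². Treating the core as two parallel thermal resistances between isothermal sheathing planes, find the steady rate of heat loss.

Sheathing layers in series; stud and cavity paths in parallel between them.
R_inner = 0.02/(0.15×2.1) = 0.06349 K/W
R_stud  = 0.165/(0.147×0.19×2.1) = 2.813 K/W
R_cav   = 0.165/(0.0383×0.81×2.1) = 2.533 K/W
1/R_core = 1/R_stud + 1/R_cav → R_core = 1.333 K/W
R_outer = 0.022/(0.721×2.1) = 0.01453 K/W
R_total = 1.411 K/W
Q = ΔT/R_total = 29/1.411

Q ≈ 20.6 W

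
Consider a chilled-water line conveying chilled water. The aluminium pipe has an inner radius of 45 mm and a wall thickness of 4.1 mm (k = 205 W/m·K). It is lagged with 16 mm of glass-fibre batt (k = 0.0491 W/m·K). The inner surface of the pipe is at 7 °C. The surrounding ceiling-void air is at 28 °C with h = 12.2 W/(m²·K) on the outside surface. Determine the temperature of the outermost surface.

For a radial system each layer contributes R = ln(r_out/r_in)/(2πkL); films add R = 1/(hA).
R_aluminium pipe wall = ln(49.1/45)/(2π×205×1) = 6.77×10^-5 K/W
R_glass-fibre batt = ln(65.1/49.1)/(2π×0.0491×1) = 0.9143 K/W
R_outer film = 1/(h_o·2πr_oL) = 1/(12.2×2π×0.0651×1) = 0.2004 K/W
R_total = 1.115 K/W
Q = ΔT/R_total = 21/1.115
Q = 18.8 W/m
T_interface = T_inner + Q·ΣR(inner→interface) = 7 + 18.8×0.9144

T ≈ 24.2 °C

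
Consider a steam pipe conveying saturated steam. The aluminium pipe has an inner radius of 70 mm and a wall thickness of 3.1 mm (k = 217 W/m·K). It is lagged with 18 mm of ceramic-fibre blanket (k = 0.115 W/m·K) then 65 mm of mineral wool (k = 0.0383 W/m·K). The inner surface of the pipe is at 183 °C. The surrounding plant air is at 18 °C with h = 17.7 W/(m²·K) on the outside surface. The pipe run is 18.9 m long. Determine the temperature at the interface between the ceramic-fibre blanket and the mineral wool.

T ≈ 164 °C

Per-layer cylindrical resistances, series-summed:
R_aluminium pipe wall = ln(73.1/70)/(2π×217×18.9) = 1.682×10^-6 K/W
R_ceramic-fibre blanket = ln(91.1/73.1)/(2π×0.115×18.9) = 0.01612 K/W
R_mineral wool = ln(156.1/91.1)/(2π×0.0383×18.9) = 0.1184 K/W
R_outer film = 1/(h_o·2πr_oL) = 1/(17.7×2π×0.1561×18.9) = 0.003048 K/W
R_total = 0.1376 K/W
Q = ΔT/R_total = 165/0.1376
Q = 1200 W
T_interface = T_inner − Q·ΣR(inner→interface) = 183 − 1200×0.01612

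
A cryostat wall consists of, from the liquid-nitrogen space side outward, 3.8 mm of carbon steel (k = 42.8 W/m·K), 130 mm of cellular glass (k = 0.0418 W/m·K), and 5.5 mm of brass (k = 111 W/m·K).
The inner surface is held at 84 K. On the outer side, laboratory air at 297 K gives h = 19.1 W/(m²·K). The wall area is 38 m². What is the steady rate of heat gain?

Q ≈ 2560 W

Series thermal resistances:
R_carbon steel = L/(kA) = 0.0038/(42.8×38) = 2.336×10^-6 K/W
R_cellular glass = L/(kA) = 0.13/(0.0418×38) = 0.08184 K/W
R_brass = L/(kA) = 0.0055/(111×38) = 1.304×10^-6 K/W
R_outer film = 1/(h_o·A) = 1/(19.1×38) = 0.001378 K/W
R_total = 0.08322 K/W
Q = ΔT / R_total = 213 / 0.08322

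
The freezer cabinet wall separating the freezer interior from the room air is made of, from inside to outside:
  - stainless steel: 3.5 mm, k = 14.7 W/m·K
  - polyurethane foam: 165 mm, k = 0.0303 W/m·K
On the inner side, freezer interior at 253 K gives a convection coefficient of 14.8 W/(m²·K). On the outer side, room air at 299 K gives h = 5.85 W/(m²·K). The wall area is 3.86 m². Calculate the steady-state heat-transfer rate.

Q ≈ 31.2 W

Series thermal resistances:
R_inner film = 1/(h_i·A) = 1/(14.8×3.86) = 0.0175 K/W
R_stainless steel = L/(kA) = 0.0035/(14.7×3.86) = 6.168×10^-5 K/W
R_polyurethane foam = L/(kA) = 0.165/(0.0303×3.86) = 1.411 K/W
R_outer film = 1/(h_o·A) = 1/(5.85×3.86) = 0.04429 K/W
R_total = 1.473 K/W
Q = ΔT / R_total = 46 / 1.473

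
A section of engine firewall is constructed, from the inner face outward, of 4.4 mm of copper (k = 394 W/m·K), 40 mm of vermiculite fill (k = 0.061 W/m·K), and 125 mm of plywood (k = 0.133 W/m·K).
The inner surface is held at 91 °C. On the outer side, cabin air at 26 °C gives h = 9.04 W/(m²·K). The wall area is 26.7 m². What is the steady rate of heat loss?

Treating each layer as a thermal resistance in series:
R_copper = L/(kA) = 0.0044/(394×26.7) = 4.183×10^-7 K/W
R_vermiculite fill = L/(kA) = 0.04/(0.061×26.7) = 0.02456 K/W
R_plywood = L/(kA) = 0.125/(0.133×26.7) = 0.0352 K/W
R_outer film = 1/(h_o·A) = 1/(9.04×26.7) = 0.004143 K/W
R_total = 0.0639 K/W
Q = ΔT / R_total = 65 / 0.0639

Q ≈ 1020 W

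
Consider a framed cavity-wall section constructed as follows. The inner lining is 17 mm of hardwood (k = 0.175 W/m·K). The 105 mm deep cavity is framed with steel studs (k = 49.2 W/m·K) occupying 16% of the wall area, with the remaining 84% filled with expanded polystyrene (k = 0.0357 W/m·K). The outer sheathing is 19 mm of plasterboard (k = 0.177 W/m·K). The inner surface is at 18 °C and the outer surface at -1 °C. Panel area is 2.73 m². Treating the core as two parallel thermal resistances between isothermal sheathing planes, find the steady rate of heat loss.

Q ≈ 238 W

Sheathing layers in series; stud and cavity paths in parallel between them.
R_inner = 0.017/(0.175×2.73) = 0.03558 K/W
R_stud  = 0.105/(49.2×0.16×2.73) = 0.004886 K/W
R_cav   = 0.105/(0.0357×0.84×2.73) = 1.283 K/W
1/R_core = 1/R_stud + 1/R_cav → R_core = 0.004867 K/W
R_outer = 0.019/(0.177×2.73) = 0.03932 K/W
R_total = 0.07977 K/W
Q = ΔT/R_total = 19/0.07977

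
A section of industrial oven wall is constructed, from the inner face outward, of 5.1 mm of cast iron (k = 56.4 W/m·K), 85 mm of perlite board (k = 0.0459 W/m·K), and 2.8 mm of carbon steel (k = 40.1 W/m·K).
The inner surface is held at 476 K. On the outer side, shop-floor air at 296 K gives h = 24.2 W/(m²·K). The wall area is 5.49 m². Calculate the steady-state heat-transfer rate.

Model the wall as resistances in series:
R_cast iron = L/(kA) = 0.0051/(56.4×5.49) = 1.647×10^-5 K/W
R_perlite board = L/(kA) = 0.085/(0.0459×5.49) = 0.3373 K/W
R_carbon steel = L/(kA) = 0.0028/(40.1×5.49) = 1.272×10^-5 K/W
R_outer film = 1/(h_o·A) = 1/(24.2×5.49) = 0.007527 K/W
R_total = 0.3449 K/W
Q = ΔT / R_total = 180 / 0.3449

Q ≈ 522 W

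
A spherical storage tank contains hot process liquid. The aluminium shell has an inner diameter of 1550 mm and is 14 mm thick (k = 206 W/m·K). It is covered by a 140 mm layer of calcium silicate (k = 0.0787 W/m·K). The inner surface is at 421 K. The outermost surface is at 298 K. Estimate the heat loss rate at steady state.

Q ≈ 637 W

Radial (spherical) resistances in series:
R_aluminium shell = (1/0.775 − 1/0.789)/(4π×206) = 8.844×10^-6 K/W
R_calcium silicate = (1/0.789 − 1/0.929)/(4π×0.0787) = 0.1931 K/W
R_total = 0.1931 K/W
Q = ΔT/R_total = 123/0.1931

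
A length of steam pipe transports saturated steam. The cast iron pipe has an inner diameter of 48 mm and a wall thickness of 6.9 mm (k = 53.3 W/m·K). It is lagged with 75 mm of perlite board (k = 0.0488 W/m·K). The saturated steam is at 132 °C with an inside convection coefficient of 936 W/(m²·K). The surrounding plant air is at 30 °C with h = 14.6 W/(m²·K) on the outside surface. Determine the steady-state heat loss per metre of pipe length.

q′ ≈ 24.7 W/m

Radial resistances (cylindrical: R_cond = ln(r_o/r_i)/(2πkL), R_conv = 1/(h·2πrL)):
R_inner film = 1/(h_i·2πr₁L) = 1/(936×2π×0.024×1) = 0.007085 K/W
R_cast iron pipe wall = ln(30.9/24)/(2π×53.3×1) = 7.546×10^-4 K/W
R_perlite board = ln(105.9/30.9)/(2π×0.0488×1) = 4.017 K/W
R_outer film = 1/(h_o·2πr_oL) = 1/(14.6×2π×0.1059×1) = 0.1029 K/W
R_total = 4.128 K/W
Q = ΔT/R_total = 102/4.128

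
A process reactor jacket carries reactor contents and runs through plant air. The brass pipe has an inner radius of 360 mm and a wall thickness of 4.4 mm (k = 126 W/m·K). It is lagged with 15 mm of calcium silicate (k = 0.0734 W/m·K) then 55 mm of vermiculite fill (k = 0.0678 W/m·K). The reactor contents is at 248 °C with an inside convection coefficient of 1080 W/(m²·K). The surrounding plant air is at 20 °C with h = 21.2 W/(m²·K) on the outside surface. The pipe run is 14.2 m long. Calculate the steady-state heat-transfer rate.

Q ≈ 7650 W

Radial resistances (cylindrical: R_cond = ln(r_o/r_i)/(2πkL), R_conv = 1/(h·2πrL)):
R_inner film = 1/(h_i·2πr₁L) = 1/(1080×2π×0.36×14.2) = 2.883×10^-5 K/W
R_brass pipe wall = ln(364.4/360)/(2π×126×14.2) = 1.081×10^-6 K/W
R_calcium silicate = ln(379.4/364.4)/(2π×0.0734×14.2) = 0.00616 K/W
R_vermiculite fill = ln(434.4/379.4)/(2π×0.0678×14.2) = 0.02238 K/W
R_outer film = 1/(h_o·2πr_oL) = 1/(21.2×2π×0.4344×14.2) = 0.001217 K/W
R_total = 0.02979 K/W
Q = ΔT/R_total = 228/0.02979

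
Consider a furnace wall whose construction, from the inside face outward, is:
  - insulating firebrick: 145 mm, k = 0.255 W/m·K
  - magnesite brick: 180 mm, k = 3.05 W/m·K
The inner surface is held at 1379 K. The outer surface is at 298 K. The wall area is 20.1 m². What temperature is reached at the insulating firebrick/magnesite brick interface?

T ≈ 400 K

Thermal resistances in series:
R_insulating firebrick = L/(kA) = 0.145/(0.255×20.1) = 0.02829 K/W
R_magnesite brick = L/(kA) = 0.18/(3.05×20.1) = 0.002936 K/W
R_total = 0.03123 K/W;  Q = ΔT/R_total = 1081/0.03123 = 34620 W
T_interface = T_inner − Q·ΣR(inner→interface) = 1379 − 34600×0.02829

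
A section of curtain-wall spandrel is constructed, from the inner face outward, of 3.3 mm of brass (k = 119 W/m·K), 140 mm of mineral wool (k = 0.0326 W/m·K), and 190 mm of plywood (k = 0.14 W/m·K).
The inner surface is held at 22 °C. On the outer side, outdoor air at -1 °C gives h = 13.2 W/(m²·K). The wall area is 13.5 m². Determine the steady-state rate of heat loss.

Model the wall as resistances in series:
R_brass = L/(kA) = 0.0033/(119×13.5) = 2.054×10^-6 K/W
R_mineral wool = L/(kA) = 0.14/(0.0326×13.5) = 0.3181 K/W
R_plywood = L/(kA) = 0.19/(0.14×13.5) = 0.1005 K/W
R_outer film = 1/(h_o·A) = 1/(13.2×13.5) = 0.005612 K/W
R_total = 0.4243 K/W
Q = ΔT / R_total = 23 / 0.4243

Q ≈ 54.2 W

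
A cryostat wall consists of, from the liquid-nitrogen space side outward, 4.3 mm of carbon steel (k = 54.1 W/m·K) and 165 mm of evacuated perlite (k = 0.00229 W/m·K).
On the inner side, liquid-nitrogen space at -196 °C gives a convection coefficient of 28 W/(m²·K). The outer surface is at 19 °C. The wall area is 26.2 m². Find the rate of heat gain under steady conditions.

Using the resistance-network approach (series):
R_inner film = 1/(h_i·A) = 1/(28×26.2) = 0.001363 K/W
R_carbon steel = L/(kA) = 0.0043/(54.1×26.2) = 3.034×10^-6 K/W
R_evacuated perlite = L/(kA) = 0.165/(0.00229×26.2) = 2.75 K/W
R_total = 2.751 K/W
Q = ΔT / R_total = 215 / 2.751

Q ≈ 78.1 W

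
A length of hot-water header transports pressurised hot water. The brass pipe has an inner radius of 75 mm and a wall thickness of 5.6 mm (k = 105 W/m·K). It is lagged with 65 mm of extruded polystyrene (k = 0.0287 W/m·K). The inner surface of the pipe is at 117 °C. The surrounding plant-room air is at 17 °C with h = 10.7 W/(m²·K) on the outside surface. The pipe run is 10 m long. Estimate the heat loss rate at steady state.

Q ≈ 296 W

Cylindrical conduction, so R = ln(r₂/r₁)/(2πkL) per layer, in series:
R_brass pipe wall = ln(80.6/75)/(2π×105×10) = 1.092×10^-5 K/W
R_extruded polystyrene = ln(145.6/80.6)/(2π×0.0287×10) = 0.3279 K/W
R_outer film = 1/(h_o·2πr_oL) = 1/(10.7×2π×0.1456×10) = 0.01022 K/W
R_total = 0.3382 K/W
Q = ΔT/R_total = 100/0.3382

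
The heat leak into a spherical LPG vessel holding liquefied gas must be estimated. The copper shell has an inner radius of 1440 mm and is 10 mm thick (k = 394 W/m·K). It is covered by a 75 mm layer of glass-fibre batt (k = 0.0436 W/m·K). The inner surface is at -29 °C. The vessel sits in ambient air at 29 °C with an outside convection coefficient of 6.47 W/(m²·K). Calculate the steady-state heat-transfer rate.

Each spherical layer contributes R = (1/r_i − 1/r_o)/(4πk):
R_copper shell = (1/1.44 − 1/1.45)/(4π×394) = 9.673×10^-7 K/W
R_glass-fibre batt = (1/1.45 − 1/1.525)/(4π×0.0436) = 0.06191 K/W
R_outer film = 1/(h·4πr_o²) = 1/(6.47×4π×1.525²) = 0.005289 K/W
R_total = 0.06719 K/W
Q = ΔT/R_total = 58/0.06719

Q ≈ 863 W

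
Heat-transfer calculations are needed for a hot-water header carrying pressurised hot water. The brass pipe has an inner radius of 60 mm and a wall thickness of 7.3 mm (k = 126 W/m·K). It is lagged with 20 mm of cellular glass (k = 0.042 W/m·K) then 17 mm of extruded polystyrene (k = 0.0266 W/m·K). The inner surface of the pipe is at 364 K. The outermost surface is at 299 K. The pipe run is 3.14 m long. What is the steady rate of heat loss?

Q ≈ 99.5 W

For a radial system each layer contributes R = ln(r_out/r_in)/(2πkL); films add R = 1/(hA).
R_brass pipe wall = ln(67.3/60)/(2π×126×3.14) = 4.619×10^-5 K/W
R_cellular glass = ln(87.3/67.3)/(2π×0.042×3.14) = 0.314 K/W
R_extruded polystyrene = ln(104.3/87.3)/(2π×0.0266×3.14) = 0.339 K/W
R_total = 0.6531 K/W
Q = ΔT/R_total = 65/0.6531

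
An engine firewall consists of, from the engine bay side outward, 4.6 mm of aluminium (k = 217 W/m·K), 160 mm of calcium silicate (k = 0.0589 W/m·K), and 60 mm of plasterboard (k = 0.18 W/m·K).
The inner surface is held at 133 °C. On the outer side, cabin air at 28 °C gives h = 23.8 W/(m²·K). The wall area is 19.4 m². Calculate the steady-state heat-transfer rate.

Thermal resistances in series:
R_aluminium = L/(kA) = 0.0046/(217×19.4) = 1.093×10^-6 K/W
R_calcium silicate = L/(kA) = 0.16/(0.0589×19.4) = 0.14 K/W
R_plasterboard = L/(kA) = 0.06/(0.18×19.4) = 0.01718 K/W
R_outer film = 1/(h_o·A) = 1/(23.8×19.4) = 0.002166 K/W
R_total = 0.1594 K/W
Q = ΔT / R_total = 105 / 0.1594

Q ≈ 659 W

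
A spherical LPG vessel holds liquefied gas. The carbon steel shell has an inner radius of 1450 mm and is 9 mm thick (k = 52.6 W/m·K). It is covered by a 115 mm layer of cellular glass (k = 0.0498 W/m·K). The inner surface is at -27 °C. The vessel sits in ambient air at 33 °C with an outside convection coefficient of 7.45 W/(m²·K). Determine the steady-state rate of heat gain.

For a spherical shell R = (1/r₁ − 1/r₂)/(4πk); film R = 1/(h·4πr²). In series:
R_carbon steel shell = (1/1.45 − 1/1.459)/(4π×52.6) = 6.436×10^-6 K/W
R_cellular glass = (1/1.459 − 1/1.574)/(4π×0.0498) = 0.08002 K/W
R_outer film = 1/(h·4πr_o²) = 1/(7.45×4π×1.574²) = 0.004311 K/W
R_total = 0.08434 K/W
Q = ΔT/R_total = 60/0.08434

Q ≈ 711 W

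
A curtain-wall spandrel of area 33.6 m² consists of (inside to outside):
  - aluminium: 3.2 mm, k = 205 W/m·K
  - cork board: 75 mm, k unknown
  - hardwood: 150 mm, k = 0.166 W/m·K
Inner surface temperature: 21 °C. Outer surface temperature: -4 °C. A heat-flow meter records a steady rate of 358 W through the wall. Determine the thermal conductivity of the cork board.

Treating each layer as a thermal resistance in series:
R_aluminium = L/(kA) = 0.0032/(205×33.6) = 4.646×10^-7 K/W
R_hardwood = L/(kA) = 0.15/(0.166×33.6) = 0.02689 K/W
Sum of known resistances R_other = 0.02689 K/W
Total R = ΔT/Q = 25/358 = 0.06983 K/W
R_cork board = R_total − R_other = 0.04294 K/W
k = L/(R·A) = 0.075/(0.04294×33.6)

k ≈ 0.052 W/(m·K)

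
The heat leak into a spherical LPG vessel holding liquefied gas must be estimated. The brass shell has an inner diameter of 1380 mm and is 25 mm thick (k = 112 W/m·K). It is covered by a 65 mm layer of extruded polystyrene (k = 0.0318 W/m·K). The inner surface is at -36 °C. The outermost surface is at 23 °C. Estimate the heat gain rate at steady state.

Q ≈ 202 W

Radial (spherical) resistances in series:
R_brass shell = (1/0.69 − 1/0.715)/(4π×112) = 3.6×10^-5 K/W
R_extruded polystyrene = (1/0.715 − 1/0.78)/(4π×0.0318) = 0.2917 K/W
R_total = 0.2917 K/W
Q = ΔT/R_total = 59/0.2917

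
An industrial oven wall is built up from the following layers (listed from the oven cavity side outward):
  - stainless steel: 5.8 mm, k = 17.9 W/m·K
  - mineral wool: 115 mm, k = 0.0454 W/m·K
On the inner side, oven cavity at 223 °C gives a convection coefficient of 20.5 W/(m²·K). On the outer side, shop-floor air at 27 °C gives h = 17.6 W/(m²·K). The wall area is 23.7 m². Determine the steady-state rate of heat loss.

Using the resistance-network approach (series):
R_inner film = 1/(h_i·A) = 1/(20.5×23.7) = 0.002058 K/W
R_stainless steel = L/(kA) = 0.0058/(17.9×23.7) = 1.367×10^-5 K/W
R_mineral wool = L/(kA) = 0.115/(0.0454×23.7) = 0.1069 K/W
R_outer film = 1/(h_o·A) = 1/(17.6×23.7) = 0.002397 K/W
R_total = 0.1113 K/W
Q = ΔT / R_total = 196 / 0.1113

Q ≈ 1760 W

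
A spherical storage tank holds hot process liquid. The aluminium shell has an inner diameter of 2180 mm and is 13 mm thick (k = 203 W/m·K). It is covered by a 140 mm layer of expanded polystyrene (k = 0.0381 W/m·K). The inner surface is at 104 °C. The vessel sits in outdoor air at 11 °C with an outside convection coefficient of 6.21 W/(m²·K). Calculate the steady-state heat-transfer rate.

Spherical conduction: R = (1/r_in − 1/r_out)/(4πk) per layer; series-sum.
R_aluminium shell = (1/1.09 − 1/1.103)/(4π×203) = 4.239×10^-6 K/W
R_expanded polystyrene = (1/1.103 − 1/1.243)/(4π×0.0381) = 0.2133 K/W
R_outer film = 1/(h·4πr_o²) = 1/(6.21×4π×1.243²) = 0.008294 K/W
R_total = 0.2216 K/W
Q = ΔT/R_total = 93/0.2216

Q ≈ 420 W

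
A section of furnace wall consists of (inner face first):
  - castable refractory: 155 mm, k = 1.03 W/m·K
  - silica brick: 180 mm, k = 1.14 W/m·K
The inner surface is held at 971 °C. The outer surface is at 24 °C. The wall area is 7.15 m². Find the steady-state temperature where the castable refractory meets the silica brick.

Series thermal resistances:
R_castable refractory = L/(kA) = 0.155/(1.03×7.15) = 0.02105 K/W
R_silica brick = L/(kA) = 0.18/(1.14×7.15) = 0.02208 K/W
R_total = 0.04313 K/W;  Q = ΔT/R_total = 947/0.04313 = 21960 W
T_interface = T_inner − Q·ΣR(inner→interface) = 971 − 22000×0.02105

T ≈ 509 °C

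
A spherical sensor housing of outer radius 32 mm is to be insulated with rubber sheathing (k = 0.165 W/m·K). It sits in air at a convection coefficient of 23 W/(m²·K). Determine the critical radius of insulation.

For a sphere r_cr = 2k/h = 2×0.165/23
r_cr = 14.3 mm; since the bare radius (32 mm) is above r_cr, any added insulation will reduce heat loss.

r_cr ≈ 14.3 mm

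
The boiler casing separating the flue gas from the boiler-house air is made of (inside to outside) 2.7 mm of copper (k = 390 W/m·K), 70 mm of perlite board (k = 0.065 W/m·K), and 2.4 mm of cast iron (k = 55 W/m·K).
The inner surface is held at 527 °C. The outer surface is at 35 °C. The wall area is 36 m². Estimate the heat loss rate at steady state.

Using the resistance-network approach (series):
R_copper = L/(kA) = 0.0027/(390×36) = 1.923×10^-7 K/W
R_perlite board = L/(kA) = 0.07/(0.065×36) = 0.02991 K/W
R_cast iron = L/(kA) = 0.0024/(55×36) = 1.212×10^-6 K/W
R_total = 0.02992 K/W
Q = ΔT / R_total = 492 / 0.02992

Q ≈ 16400 W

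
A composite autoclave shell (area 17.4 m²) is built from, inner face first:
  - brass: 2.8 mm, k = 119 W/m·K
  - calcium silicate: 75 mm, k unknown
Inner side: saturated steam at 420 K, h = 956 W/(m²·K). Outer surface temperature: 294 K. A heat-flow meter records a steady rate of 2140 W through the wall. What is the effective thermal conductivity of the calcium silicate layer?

k ≈ 0.0733 W/(m·K)

Model the wall as resistances in series:
R_inner film = 1/(h_i·A) = 1/(956×17.4) = 6.012×10^-5 K/W
R_brass = L/(kA) = 0.0028/(119×17.4) = 1.352×10^-6 K/W
Sum of known resistances R_other = 6.147×10^-5 K/W
Total R = ΔT/Q = 126/2140 = 0.05888 K/W
R_calcium silicate = R_total − R_other = 0.05882 K/W
k = L/(R·A) = 0.075/(0.05882×17.4)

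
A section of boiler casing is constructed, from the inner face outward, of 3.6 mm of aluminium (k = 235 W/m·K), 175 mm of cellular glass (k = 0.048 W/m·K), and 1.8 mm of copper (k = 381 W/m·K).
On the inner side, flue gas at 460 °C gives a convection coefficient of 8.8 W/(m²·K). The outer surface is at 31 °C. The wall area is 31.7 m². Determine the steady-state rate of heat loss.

Q ≈ 3620 W

Treating each layer as a thermal resistance in series:
R_inner film = 1/(h_i·A) = 1/(8.8×31.7) = 0.003585 K/W
R_aluminium = L/(kA) = 0.0036/(235×31.7) = 4.833×10^-7 K/W
R_cellular glass = L/(kA) = 0.175/(0.048×31.7) = 0.115 K/W
R_copper = L/(kA) = 0.0018/(381×31.7) = 1.49×10^-7 K/W
R_total = 0.1186 K/W
Q = ΔT / R_total = 429 / 0.1186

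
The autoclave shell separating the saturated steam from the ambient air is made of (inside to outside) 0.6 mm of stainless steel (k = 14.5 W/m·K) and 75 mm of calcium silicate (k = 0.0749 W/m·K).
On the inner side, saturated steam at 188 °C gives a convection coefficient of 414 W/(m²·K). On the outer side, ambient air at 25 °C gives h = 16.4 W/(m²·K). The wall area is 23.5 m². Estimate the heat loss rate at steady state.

Model the wall as resistances in series:
R_inner film = 1/(h_i·A) = 1/(414×23.5) = 1.028×10^-4 K/W
R_stainless steel = L/(kA) = 0.0006/(14.5×23.5) = 1.761×10^-6 K/W
R_calcium silicate = L/(kA) = 0.075/(0.0749×23.5) = 0.04261 K/W
R_outer film = 1/(h_o·A) = 1/(16.4×23.5) = 0.002595 K/W
R_total = 0.04531 K/W
Q = ΔT / R_total = 163 / 0.04531

Q ≈ 3600 W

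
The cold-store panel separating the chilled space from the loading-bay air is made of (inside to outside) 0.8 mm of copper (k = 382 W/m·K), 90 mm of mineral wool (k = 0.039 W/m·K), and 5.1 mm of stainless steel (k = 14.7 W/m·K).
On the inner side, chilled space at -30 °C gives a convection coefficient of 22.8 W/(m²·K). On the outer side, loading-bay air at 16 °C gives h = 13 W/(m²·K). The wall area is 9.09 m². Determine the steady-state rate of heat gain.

Q ≈ 172 W

Thermal resistances in series:
R_inner film = 1/(h_i·A) = 1/(22.8×9.09) = 0.004825 K/W
R_copper = L/(kA) = 0.0008/(382×9.09) = 2.304×10^-7 K/W
R_mineral wool = L/(kA) = 0.09/(0.039×9.09) = 0.2539 K/W
R_stainless steel = L/(kA) = 0.0051/(14.7×9.09) = 3.817×10^-5 K/W
R_outer film = 1/(h_o·A) = 1/(13×9.09) = 0.008462 K/W
R_total = 0.2672 K/W
Q = ΔT / R_total = 46 / 0.2672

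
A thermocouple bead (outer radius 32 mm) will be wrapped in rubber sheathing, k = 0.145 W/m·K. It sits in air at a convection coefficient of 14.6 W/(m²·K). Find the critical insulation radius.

For a sphere r_cr = 2k/h = 2×0.145/14.6
r_cr = 19.9 mm; since the bare radius (32 mm) is above r_cr, any added insulation will reduce heat loss.

r_cr ≈ 19.9 mm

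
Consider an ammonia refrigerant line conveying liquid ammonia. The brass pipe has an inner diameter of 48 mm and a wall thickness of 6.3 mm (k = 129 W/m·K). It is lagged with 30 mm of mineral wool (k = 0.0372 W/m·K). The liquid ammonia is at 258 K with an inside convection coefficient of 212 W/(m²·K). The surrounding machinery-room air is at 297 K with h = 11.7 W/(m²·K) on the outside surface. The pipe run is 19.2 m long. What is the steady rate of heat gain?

Q ≈ 234 W

Per-layer cylindrical resistances, series-summed:
R_inner film = 1/(h_i·2πr₁L) = 1/(212×2π×0.024×19.2) = 0.001629 K/W
R_brass pipe wall = ln(30.3/24)/(2π×129×19.2) = 1.498×10^-5 K/W
R_mineral wool = ln(60.3/30.3)/(2π×0.0372×19.2) = 0.1533 K/W
R_outer film = 1/(h_o·2πr_oL) = 1/(11.7×2π×0.0603×19.2) = 0.01175 K/W
R_total = 0.1667 K/W
Q = ΔT/R_total = 39/0.1667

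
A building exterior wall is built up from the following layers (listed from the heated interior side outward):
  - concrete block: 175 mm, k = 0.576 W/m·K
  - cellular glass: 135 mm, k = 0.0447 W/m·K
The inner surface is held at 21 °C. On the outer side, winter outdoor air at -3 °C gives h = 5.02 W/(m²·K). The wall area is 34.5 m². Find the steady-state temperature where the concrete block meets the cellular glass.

Series thermal resistances:
R_concrete block = L/(kA) = 0.175/(0.576×34.5) = 0.008806 K/W
R_cellular glass = L/(kA) = 0.135/(0.0447×34.5) = 0.08754 K/W
R_outer film = 1/(h_o·A) = 1/(5.02×34.5) = 0.005774 K/W
R_total = 0.1021 K/W;  Q = ΔT/R_total = 24/0.1021 = 235 W
T_interface = T_inner − Q·ΣR(inner→interface) = 21 − 235×0.008806

T ≈ 18.9 °C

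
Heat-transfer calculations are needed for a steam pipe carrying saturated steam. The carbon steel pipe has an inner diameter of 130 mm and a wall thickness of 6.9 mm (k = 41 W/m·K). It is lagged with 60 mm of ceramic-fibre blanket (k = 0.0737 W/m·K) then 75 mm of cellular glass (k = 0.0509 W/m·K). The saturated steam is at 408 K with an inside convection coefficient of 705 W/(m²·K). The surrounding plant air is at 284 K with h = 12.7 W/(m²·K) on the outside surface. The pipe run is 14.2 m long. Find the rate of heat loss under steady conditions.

Per-layer cylindrical resistances, series-summed:
R_inner film = 1/(h_i·2πr₁L) = 1/(705×2π×0.065×14.2) = 2.446×10^-4 K/W
R_carbon steel pipe wall = ln(71.9/65)/(2π×41×14.2) = 2.758×10^-5 K/W
R_ceramic-fibre blanket = ln(131.9/71.9)/(2π×0.0737×14.2) = 0.09228 K/W
R_cellular glass = ln(206.9/131.9)/(2π×0.0509×14.2) = 0.09913 K/W
R_outer film = 1/(h_o·2πr_oL) = 1/(12.7×2π×0.2069×14.2) = 0.004265 K/W
R_total = 0.1959 K/W
Q = ΔT/R_total = 124/0.1959

Q ≈ 633 W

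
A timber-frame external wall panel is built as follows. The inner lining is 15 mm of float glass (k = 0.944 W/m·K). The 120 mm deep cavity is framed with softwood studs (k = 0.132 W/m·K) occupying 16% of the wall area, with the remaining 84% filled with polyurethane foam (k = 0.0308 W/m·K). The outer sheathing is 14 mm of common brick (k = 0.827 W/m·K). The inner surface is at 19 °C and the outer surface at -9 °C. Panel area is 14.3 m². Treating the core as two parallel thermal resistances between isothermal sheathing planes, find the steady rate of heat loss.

Sheathing layers in series; stud and cavity paths in parallel between them.
R_inner = 0.015/(0.944×14.3) = 0.001111 K/W
R_stud  = 0.12/(0.132×0.16×14.3) = 0.3973 K/W
R_cav   = 0.12/(0.0308×0.84×14.3) = 0.3244 K/W
1/R_core = 1/R_stud + 1/R_cav → R_core = 0.1786 K/W
R_outer = 0.014/(0.827×14.3) = 0.001184 K/W
R_total = 0.1809 K/W
Q = ΔT/R_total = 28/0.1809

Q ≈ 155 W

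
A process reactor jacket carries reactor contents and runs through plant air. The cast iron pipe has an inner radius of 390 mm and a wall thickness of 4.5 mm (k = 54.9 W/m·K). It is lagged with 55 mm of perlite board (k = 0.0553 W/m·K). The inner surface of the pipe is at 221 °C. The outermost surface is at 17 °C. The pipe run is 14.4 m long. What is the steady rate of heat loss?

Cylindrical conduction, so R = ln(r₂/r₁)/(2πkL) per layer, in series:
R_cast iron pipe wall = ln(394.5/390)/(2π×54.9×14.4) = 2.31×10^-6 K/W
R_perlite board = ln(449.5/394.5)/(2π×0.0553×14.4) = 0.02609 K/W
R_total = 0.02609 K/W
Q = ΔT/R_total = 204/0.02609

Q ≈ 7820 W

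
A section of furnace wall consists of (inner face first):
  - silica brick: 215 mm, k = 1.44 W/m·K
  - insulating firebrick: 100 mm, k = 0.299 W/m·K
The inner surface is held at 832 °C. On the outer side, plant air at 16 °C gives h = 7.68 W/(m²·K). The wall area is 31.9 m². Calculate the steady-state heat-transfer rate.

Model the wall as resistances in series:
R_silica brick = L/(kA) = 0.215/(1.44×31.9) = 0.00468 K/W
R_insulating firebrick = L/(kA) = 0.1/(0.299×31.9) = 0.01048 K/W
R_outer film = 1/(h_o·A) = 1/(7.68×31.9) = 0.004082 K/W
R_total = 0.01925 K/W
Q = ΔT / R_total = 816 / 0.01925

Q ≈ 42400 W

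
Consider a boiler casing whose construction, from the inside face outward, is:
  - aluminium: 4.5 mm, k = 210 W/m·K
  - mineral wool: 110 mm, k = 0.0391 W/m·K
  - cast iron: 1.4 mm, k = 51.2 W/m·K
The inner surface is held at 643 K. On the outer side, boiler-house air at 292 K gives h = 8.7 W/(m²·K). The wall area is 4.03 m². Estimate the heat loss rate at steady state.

Q ≈ 483 W

Using the resistance-network approach (series):
R_aluminium = L/(kA) = 0.0045/(210×4.03) = 5.317×10^-6 K/W
R_mineral wool = L/(kA) = 0.11/(0.0391×4.03) = 0.6981 K/W
R_cast iron = L/(kA) = 0.0014/(51.2×4.03) = 6.785×10^-6 K/W
R_outer film = 1/(h_o·A) = 1/(8.7×4.03) = 0.02852 K/W
R_total = 0.7266 K/W
Q = ΔT / R_total = 351 / 0.7266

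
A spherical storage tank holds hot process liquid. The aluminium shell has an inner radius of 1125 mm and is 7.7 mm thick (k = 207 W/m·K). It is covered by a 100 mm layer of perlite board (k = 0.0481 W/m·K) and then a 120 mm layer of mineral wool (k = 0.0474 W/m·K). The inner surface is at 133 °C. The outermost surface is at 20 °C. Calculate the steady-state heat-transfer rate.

Q ≈ 472 W

Spherical conduction: R = (1/r_in − 1/r_out)/(4πk) per layer; series-sum.
R_aluminium shell = (1/1.125 − 1/1.1327)/(4π×207) = 2.323×10^-6 K/W
R_perlite board = (1/1.1327 − 1/1.2327)/(4π×0.0481) = 0.1185 K/W
R_mineral wool = (1/1.2327 − 1/1.3527)/(4π×0.0474) = 0.1208 K/W
R_total = 0.2393 K/W
Q = ΔT/R_total = 113/0.2393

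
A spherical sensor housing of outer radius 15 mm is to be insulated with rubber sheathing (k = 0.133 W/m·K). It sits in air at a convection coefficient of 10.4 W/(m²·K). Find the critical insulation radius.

r_cr ≈ 25.6 mm

For a sphere r_cr = 2k/h = 2×0.133/10.4
r_cr = 25.6 mm; since the bare radius (15 mm) is below r_cr, adding a thin layer of insulation will *increase* heat loss.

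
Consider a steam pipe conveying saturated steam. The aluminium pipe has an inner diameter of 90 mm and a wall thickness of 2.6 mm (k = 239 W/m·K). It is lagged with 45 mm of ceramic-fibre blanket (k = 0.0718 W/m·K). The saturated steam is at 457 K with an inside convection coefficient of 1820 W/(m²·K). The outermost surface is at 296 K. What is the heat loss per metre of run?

Per-layer cylindrical resistances, series-summed:
R_inner film = 1/(h_i·2πr₁L) = 1/(1820×2π×0.045×1) = 0.001943 K/W
R_aluminium pipe wall = ln(47.6/45)/(2π×239×1) = 3.74×10^-5 K/W
R_ceramic-fibre blanket = ln(92.6/47.6)/(2π×0.0718×1) = 1.475 K/W
R_total = 1.477 K/W
Q = ΔT/R_total = 161/1.477

q′ ≈ 109 W/m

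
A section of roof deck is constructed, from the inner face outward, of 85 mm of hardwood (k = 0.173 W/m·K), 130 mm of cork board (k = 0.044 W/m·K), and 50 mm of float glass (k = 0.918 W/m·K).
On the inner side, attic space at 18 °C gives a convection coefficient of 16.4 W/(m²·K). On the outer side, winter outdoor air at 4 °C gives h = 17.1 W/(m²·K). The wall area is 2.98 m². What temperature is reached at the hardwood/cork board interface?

T ≈ 15.9 °C

Thermal resistances in series:
R_inner film = 1/(h_i·A) = 1/(16.4×2.98) = 0.02046 K/W
R_hardwood = L/(kA) = 0.085/(0.173×2.98) = 0.1649 K/W
R_cork board = L/(kA) = 0.13/(0.044×2.98) = 0.9915 K/W
R_float glass = L/(kA) = 0.05/(0.918×2.98) = 0.01828 K/W
R_outer film = 1/(h_o·A) = 1/(17.1×2.98) = 0.01962 K/W
R_total = 1.215 K/W;  Q = ΔT/R_total = 14/1.215 = 11.53 W
T_interface = T_inner − Q·ΣR(inner→interface) = 18 − 11.5×0.1853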